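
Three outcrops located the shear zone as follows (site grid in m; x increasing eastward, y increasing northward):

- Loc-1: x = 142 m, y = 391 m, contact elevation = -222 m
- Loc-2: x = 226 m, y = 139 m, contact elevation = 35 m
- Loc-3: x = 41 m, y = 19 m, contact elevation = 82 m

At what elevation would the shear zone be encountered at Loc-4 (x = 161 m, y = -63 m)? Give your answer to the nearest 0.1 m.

196.7 m

Let the plane be z = a·x + b·y + c.
Loc-2−Loc-1: 84a − 252b = 257;  Loc-3−Loc-1: −101a − 372b = 304.
Solving gives a = 0.33503, b = −0.90817.
Then c = -222 − a·142 − b·391 = 85.52.
At (161, -63): z = 53.9 + 57.2 + 85.52 = 196.7 m.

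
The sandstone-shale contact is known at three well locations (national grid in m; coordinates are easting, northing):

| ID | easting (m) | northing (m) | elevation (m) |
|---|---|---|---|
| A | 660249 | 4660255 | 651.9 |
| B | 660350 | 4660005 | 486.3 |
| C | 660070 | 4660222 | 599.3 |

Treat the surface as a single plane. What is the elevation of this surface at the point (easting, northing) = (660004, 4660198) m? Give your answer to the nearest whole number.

571 m

Let the plane be z = a·easting + b·northing + c.
B−A: 101a − 250b = −165.6;  C−A: −179a − 33b = −52.6.
Solving gives a = 0.15983196, b = 0.72697211.
Then c = 651.9 − a·660249 − b·4660255 = −3492752.40.
At (660004, 4660198): z = 105489.7 + 3387834.0 − 3492752.40 = 571.3 m.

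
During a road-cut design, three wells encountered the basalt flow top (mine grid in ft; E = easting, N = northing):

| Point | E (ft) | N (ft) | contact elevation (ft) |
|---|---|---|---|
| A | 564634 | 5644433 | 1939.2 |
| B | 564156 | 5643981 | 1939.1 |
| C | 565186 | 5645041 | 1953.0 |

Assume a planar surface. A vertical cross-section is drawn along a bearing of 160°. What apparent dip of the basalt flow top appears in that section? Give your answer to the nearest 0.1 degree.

Let the plane be z = a·E + b·N + c.
B−A: −478a − 452b = −0.1;  C−A: 552a + 608b = 13.8.
Solving gives a = −0.15021, b = 0.15908.
Unit vector along 160° is (sin 160°, cos 160°) = (0.3420, -0.9397).
Slope in that direction = a·(0.3420) + b·(-0.9397) = −0.20086.
Apparent dip = arctan|0.20086| = 11.4° (true dip is 12.3°, so apparent ≤ true as expected).

11.4°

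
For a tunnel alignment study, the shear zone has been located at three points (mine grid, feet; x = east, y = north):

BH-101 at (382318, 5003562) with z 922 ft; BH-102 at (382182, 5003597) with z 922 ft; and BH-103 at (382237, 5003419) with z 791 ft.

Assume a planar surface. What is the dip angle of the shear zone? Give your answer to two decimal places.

Let the plane be z = a·x + b·y + c.
BH-102−BH-101: −136a + 35b = 0;  BH-103−BH-101: −81a − 143b = −131.
Solving gives a = 0.20576, b = 0.79953.
Gradient magnitude |∇z| = √(a² + b²) = √(0.04234 + 0.63925) = 0.82559.
True dip = arctan(0.82559) = 39.54°, dipping toward SSW (azimuth ≈ 194°).

39.54°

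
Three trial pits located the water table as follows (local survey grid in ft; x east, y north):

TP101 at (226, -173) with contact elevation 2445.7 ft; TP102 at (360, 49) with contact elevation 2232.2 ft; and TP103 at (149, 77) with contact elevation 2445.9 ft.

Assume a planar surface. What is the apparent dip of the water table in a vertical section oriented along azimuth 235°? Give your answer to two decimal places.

46.42°

Two edge vectors: TP101→TP102 = (134, 222, -213.5), TP101→TP103 = (-77, 250, 0.2).
Normal n = (TP101→TP102) × (TP101→TP103) = (53419.4, 16412.7, 50594).
So ∂z/∂x = −n_x/n_z = −1.05584 and ∂z/∂y = −n_y/n_z = −0.32440.
Unit vector along 235° is (sin 235°, cos 235°) = (-0.8192, -0.5736).
Slope in that direction = a·(-0.8192) + b·(-0.5736) = 1.05097.
Apparent dip = arctan|1.05097| = 46.42° (true dip is 47.8°, so apparent ≤ true as expected).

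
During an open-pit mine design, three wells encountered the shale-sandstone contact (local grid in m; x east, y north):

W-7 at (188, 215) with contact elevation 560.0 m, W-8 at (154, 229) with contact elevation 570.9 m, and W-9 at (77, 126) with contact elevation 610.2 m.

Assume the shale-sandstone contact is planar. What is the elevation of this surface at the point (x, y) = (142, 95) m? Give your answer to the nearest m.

Let the plane be z = a·x + b·y + c.
W-8−W-7: −34a + 14b = 10.9;  W-9−W-7: −111a − 89b = 50.2.
Solving gives a = −0.36526, b = −0.10849.
Then c = 560 − a·188 − b·215 = 652.00.
At (142, 95): z = −51.9 − 10.3 + 652.00 = 589.8 m.

590 m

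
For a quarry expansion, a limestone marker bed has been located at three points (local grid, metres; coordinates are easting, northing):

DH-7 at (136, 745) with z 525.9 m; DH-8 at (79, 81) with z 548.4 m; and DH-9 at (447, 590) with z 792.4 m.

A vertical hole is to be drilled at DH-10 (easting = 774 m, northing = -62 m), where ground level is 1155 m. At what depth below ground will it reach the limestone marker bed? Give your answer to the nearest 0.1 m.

32.0 m

Two edge vectors: DH-7→DH-8 = (-57, -664, 22.5), DH-7→DH-9 = (311, -155, 266.5).
Normal n = (DH-7→DH-8) × (DH-7→DH-9) = (-173468.5, 22188, 215339).
So ∂z/∂easting = −n_x/n_z = 0.80556 and ∂z/∂northing = −n_y/n_z = −0.10304.
Intercept c from DH-7: 525.9 − 109.56 + 76.76 = 493.11.
At (774, -62): z_contact = 623.50 + 6.39 + 493.11 = 1123.00 m.
Depth below ground = 1155 − 1123.00 = 32.0 m.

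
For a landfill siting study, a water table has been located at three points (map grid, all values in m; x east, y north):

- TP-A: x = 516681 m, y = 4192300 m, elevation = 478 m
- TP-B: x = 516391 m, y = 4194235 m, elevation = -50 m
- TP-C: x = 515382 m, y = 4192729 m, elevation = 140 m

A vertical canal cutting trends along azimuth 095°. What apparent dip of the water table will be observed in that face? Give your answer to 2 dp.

Two edge vectors: TP-A→TP-B = (-290, 1935, -528), TP-A→TP-C = (-1299, 429, -338).
Normal n = (TP-A→TP-B) × (TP-A→TP-C) = (-427518, 587852, 2389155).
So ∂z/∂x = −n_x/n_z = 0.17894 and ∂z/∂y = −n_y/n_z = −0.24605.
Unit vector along 095° is (sin 95°, cos 95°) = (0.9962, -0.0872).
Slope in that direction = a·(0.9962) + b·(-0.0872) = 0.19970.
Apparent dip = arctan|0.19970| = 11.29° (true dip is 16.9°, so apparent ≤ true as expected).

11.29°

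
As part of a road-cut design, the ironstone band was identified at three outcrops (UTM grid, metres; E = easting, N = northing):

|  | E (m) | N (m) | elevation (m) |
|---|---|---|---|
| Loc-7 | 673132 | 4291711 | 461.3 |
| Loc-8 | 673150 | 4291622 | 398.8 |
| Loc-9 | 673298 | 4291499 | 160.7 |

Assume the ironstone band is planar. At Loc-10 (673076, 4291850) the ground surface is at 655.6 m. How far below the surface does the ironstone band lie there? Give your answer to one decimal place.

62.3 m

Two edge vectors: Loc-7→Loc-8 = (18, -89, -62.5), Loc-7→Loc-9 = (166, -212, -300.6).
Normal n = (Loc-7→Loc-8) × (Loc-7→Loc-9) = (13503.4, -4964.2, 10958).
So ∂z/∂E = −n_x/n_z = −1.232286914 and ∂z/∂N = −n_y/n_z = 0.453020624.
Intercept c from Loc-7: 461.3 + 829491.75 − 1944233.60 = −1114280.54.
At (673076, 4291850): z_contact = −829422.75 + 1944296.57 − 1114280.54 = 593.28 m.
Depth below ground = 655.6 − 593.28 = 62.3 m.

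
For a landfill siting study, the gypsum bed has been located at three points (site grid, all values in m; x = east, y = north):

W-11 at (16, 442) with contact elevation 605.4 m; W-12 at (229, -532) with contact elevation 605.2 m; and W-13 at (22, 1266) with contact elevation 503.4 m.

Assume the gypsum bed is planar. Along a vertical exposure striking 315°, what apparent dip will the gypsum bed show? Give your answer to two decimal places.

Let the plane be z = a·x + b·y + c.
W-12−W-11: 213a − 974b = −0.2;  W-13−W-11: 6a + 824b = −102.
Solving gives a = −0.54872, b = −0.11979.
Unit vector along 315° is (sin 315°, cos 315°) = (-0.7071, 0.7071).
Slope in that direction = a·(-0.7071) + b·(0.7071) = 0.30330.
Apparent dip = arctan|0.30330| = 16.87° (true dip is 29.3°, so apparent ≤ true as expected).

16.87°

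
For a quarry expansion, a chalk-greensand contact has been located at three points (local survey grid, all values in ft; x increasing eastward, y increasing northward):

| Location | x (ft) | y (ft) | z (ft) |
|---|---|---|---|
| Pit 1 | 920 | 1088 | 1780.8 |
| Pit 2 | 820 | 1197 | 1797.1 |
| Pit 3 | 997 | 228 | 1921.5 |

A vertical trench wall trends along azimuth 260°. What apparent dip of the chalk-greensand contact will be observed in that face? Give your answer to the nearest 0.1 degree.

Let the plane be z = a·x + b·y + c.
Pit 2−Pit 1: −100a + 109b = 16.3;  Pit 3−Pit 1: 77a − 860b = 140.7.
Solving gives a = −0.37824, b = −0.19747.
Unit vector along 260° is (sin 260°, cos 260°) = (-0.9848, -0.1736).
Slope in that direction = a·(-0.9848) + b·(-0.1736) = 0.40679.
Apparent dip = arctan|0.40679| = 22.1° (true dip is 23.1°, so apparent ≤ true as expected).

22.1°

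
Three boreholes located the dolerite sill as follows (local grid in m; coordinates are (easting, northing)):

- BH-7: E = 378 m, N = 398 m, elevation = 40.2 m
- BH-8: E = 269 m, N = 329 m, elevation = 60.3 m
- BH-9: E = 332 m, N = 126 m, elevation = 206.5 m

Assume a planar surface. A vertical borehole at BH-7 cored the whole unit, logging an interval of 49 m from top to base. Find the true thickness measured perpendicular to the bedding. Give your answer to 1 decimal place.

Let the plane be z = a·E + b·N + c.
BH-8−BH-7: −109a − 69b = 20.1;  BH-9−BH-7: −46a − 272b = 166.3.
Solving gives a = 0.22692, b = −0.64977.
|∇z| = √(a²+b²) = 0.68826, so dip δ = arctan(0.68826) = 34.54°.
True thickness = vertical thickness × cos δ = 49 × cos 34.54° = 40.4 m.

40.4 m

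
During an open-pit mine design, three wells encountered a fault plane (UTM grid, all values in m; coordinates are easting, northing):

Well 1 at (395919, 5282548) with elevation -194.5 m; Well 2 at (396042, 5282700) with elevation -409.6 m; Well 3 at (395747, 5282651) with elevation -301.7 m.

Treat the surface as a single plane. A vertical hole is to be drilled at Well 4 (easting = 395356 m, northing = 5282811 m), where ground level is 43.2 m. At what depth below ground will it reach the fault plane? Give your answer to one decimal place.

492.7 m

Two edge vectors: Well 1→Well 2 = (123, 152, -215.1), Well 1→Well 3 = (-172, 103, -107.2).
Normal n = (Well 1→Well 2) × (Well 1→Well 3) = (5860.9, 50182.8, 38813).
So ∂z/∂easting = −n_x/n_z = −0.151003530 and ∂z/∂northing = −n_y/n_z = −1.292937933.
Intercept c from Well 1: -194.5 + 59785.17 + 6830006.69 = 6889597.36.
At (395356, 5282811): z_contact = −59700.15 − 6830346.74 + 6889597.36 = -449.53 m.
Depth below ground = 43.2 − (-449.53) = 492.7 m.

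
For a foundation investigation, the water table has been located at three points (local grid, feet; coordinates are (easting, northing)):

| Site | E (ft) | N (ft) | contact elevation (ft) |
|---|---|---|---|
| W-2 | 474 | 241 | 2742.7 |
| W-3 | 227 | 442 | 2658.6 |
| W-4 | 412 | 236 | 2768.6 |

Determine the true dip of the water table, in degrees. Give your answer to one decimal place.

42.5°

Two edge vectors: W-2→W-3 = (-247, 201, -84.1), W-2→W-4 = (-62, -5, 25.9).
Normal n = (W-2→W-3) × (W-2→W-4) = (4785.4, 11611.5, 13697).
So ∂z/∂E = −n_x/n_z = −0.34938 and ∂z/∂N = −n_y/n_z = −0.84774.
Gradient magnitude |∇z| = √(a² + b²) = √(0.12206 + 0.71866) = 0.91691.
True dip = arctan(0.91691) = 42.5°, dipping toward NNE (azimuth ≈ 022°).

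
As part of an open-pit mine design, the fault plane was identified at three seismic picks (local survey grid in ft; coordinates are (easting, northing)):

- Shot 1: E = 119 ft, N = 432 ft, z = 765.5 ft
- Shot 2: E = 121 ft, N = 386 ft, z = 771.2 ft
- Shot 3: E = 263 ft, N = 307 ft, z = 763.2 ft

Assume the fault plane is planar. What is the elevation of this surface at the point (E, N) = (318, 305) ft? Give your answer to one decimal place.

Let the plane be z = a·E + b·N + c.
Shot 2−Shot 1: 2a − 46b = 5.7;  Shot 3−Shot 1: 144a − 125b = −2.3.
Solving gives a = −0.12838, b = −0.12949.
Then c = 765.5 − a·119 − b·432 = 836.72.
At (318, 305): z = −40.8 − 39.5 + 836.72 = 756.4 ft.

756.4 ft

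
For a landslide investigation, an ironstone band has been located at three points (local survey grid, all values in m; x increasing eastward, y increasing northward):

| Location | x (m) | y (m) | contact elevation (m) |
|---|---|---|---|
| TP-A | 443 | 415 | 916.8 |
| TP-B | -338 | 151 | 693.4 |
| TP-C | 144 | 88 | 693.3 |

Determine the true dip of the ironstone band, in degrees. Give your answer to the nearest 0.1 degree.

Two edge vectors: TP-A→TP-B = (-781, -264, -223.4), TP-A→TP-C = (-299, -327, -223.5).
Normal n = (TP-A→TP-B) × (TP-A→TP-C) = (-14047.8, -107756.9, 176451).
So ∂z/∂x = −n_x/n_z = 0.07961 and ∂z/∂y = −n_y/n_z = 0.61069.
Gradient magnitude |∇z| = √(a² + b²) = √(0.00634 + 0.37294) = 0.61586.
True dip = arctan(0.61586) = 31.6°, dipping toward S (azimuth ≈ 187°).

31.6°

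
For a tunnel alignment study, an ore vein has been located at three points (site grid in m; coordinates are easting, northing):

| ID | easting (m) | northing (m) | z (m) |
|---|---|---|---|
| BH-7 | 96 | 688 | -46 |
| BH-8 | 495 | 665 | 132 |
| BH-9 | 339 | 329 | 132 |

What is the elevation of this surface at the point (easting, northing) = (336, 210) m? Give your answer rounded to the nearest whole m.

155 m

Let the plane be z = a·easting + b·northing + c.
BH-8−BH-7: 399a − 23b = 178;  BH-9−BH-7: 243a − 359b = 178.
Solving gives a = 0.43449, b = −0.20173.
Then c = -46 − a·96 − b·688 = 51.08.
At (336, 210): z = 146.0 − 42.4 + 51.08 = 154.7 m.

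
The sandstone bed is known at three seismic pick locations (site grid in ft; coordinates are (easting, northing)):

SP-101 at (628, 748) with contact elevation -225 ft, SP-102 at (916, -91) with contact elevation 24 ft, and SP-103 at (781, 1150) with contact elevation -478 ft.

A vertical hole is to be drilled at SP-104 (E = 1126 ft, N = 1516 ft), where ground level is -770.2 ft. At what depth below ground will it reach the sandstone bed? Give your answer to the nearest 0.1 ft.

Two edge vectors: SP-101→SP-102 = (288, -839, 249), SP-101→SP-103 = (153, 402, -253).
Normal n = (SP-101→SP-102) × (SP-101→SP-103) = (112169, 110961, 244143).
So ∂z/∂E = −n_x/n_z = −0.459440 and ∂z/∂N = −n_y/n_z = −0.454492.
Intercept c from SP-101: -225 + 288.53 + 339.96 = 403.49.
At (1126, 1516): z_contact = −517.33 − 689.01 + 403.49 = -802.85 ft.
Depth below ground = -770.2 − (-802.85) = 32.7 ft.

32.7 ft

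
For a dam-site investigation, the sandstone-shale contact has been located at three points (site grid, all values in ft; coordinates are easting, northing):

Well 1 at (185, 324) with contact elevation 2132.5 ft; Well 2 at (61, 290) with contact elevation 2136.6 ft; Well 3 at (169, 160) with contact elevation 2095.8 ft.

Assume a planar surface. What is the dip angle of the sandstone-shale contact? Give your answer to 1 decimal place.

Let the plane be z = a·easting + b·northing + c.
Well 2−Well 1: −124a − 34b = 4.1;  Well 3−Well 1: −16a − 164b = −36.7.
Solving gives a = −0.09702, b = 0.23325.
Gradient magnitude |∇z| = √(a² + b²) = √(0.00941 + 0.05440) = 0.25262.
True dip = arctan(0.25262) = 14.2°, dipping toward SSE (azimuth ≈ 157°).

14.2°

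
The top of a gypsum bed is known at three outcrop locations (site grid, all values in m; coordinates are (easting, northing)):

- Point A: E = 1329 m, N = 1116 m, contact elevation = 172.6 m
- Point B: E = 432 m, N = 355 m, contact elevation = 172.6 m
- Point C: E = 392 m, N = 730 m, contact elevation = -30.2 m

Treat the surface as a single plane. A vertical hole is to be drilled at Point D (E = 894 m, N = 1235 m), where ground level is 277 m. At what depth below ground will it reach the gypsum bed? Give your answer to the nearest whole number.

346 m

Two edge vectors: Point A→Point B = (-897, -761, 0), Point A→Point C = (-937, -386, -202.8).
Normal n = (Point A→Point B) × (Point A→Point C) = (154330.8, -181911.6, -366815).
So ∂z/∂E = −n_x/n_z = 0.42073 and ∂z/∂N = −n_y/n_z = −0.49592.
Intercept c from Point A: 172.6 − 559.15 + 553.45 = 166.90.
At (894, 1235): z_contact = 376.1 − 612.5 + 166.90 = -69.4 m.
Depth below ground = 277 − (-69.4) = 346 m.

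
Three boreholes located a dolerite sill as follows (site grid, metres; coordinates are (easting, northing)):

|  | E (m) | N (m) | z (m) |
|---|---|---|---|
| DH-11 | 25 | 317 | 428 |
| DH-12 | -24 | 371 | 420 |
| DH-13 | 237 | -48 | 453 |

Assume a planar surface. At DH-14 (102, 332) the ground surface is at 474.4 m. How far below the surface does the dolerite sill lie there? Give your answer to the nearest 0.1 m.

Two edge vectors: DH-11→DH-12 = (-49, 54, -8), DH-11→DH-13 = (212, -365, 25).
Normal n = (DH-11→DH-12) × (DH-11→DH-13) = (-1570, -471, 6437).
So ∂z/∂E = −n_x/n_z = 0.24390 and ∂z/∂N = −n_y/n_z = 0.07317.
Intercept c from DH-11: 428 − 6.10 − 23.20 = 398.71.
At (102, 332): z_contact = 24.88 + 24.29 + 398.71 = 447.88 m.
Depth below ground = 474.4 − 447.88 = 26.5 m.

26.5 m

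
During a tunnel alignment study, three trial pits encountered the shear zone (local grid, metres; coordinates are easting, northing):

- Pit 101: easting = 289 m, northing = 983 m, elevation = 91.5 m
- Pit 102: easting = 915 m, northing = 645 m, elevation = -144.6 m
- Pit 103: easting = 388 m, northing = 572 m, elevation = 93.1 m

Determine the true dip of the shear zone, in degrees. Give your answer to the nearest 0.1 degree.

24.2°

Two edge vectors: Pit 101→Pit 102 = (626, -338, -236.1), Pit 101→Pit 103 = (99, -411, 1.6).
Normal n = (Pit 101→Pit 102) × (Pit 101→Pit 103) = (-97577.9, -24375.5, -223824).
So ∂z/∂easting = −n_x/n_z = −0.43596 and ∂z/∂northing = −n_y/n_z = −0.10890.
Gradient magnitude |∇z| = √(a² + b²) = √(0.19006 + 0.01186) = 0.44935.
True dip = arctan(0.44935) = 24.2°, dipping toward ENE (azimuth ≈ 076°).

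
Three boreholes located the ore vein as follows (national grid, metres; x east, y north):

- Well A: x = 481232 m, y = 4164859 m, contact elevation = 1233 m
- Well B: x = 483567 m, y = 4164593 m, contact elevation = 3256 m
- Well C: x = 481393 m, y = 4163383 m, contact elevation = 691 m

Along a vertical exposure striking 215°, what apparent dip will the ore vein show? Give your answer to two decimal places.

Two edge vectors: Well A→Well B = (2335, -266, 2023), Well A→Well C = (161, -1476, -542).
Normal n = (Well A→Well B) × (Well A→Well C) = (3130120, 1591273, -3403634).
So ∂z/∂x = −n_x/n_z = 0.91964 and ∂z/∂y = −n_y/n_z = 0.46752.
Unit vector along 215° is (sin 215°, cos 215°) = (-0.5736, -0.8192).
Slope in that direction = a·(-0.5736) + b·(-0.8192) = −0.91046.
Apparent dip = arctan|0.91046| = 42.32° (true dip is 45.9°, so apparent ≤ true as expected).

42.32°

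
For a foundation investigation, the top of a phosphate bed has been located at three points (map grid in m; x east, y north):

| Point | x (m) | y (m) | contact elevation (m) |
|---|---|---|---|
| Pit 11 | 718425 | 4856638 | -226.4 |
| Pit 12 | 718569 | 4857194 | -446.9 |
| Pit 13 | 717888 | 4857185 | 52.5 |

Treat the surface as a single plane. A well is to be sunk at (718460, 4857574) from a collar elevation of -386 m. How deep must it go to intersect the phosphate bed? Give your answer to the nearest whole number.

60 m

Two edge vectors: Pit 11→Pit 12 = (144, 556, -220.5), Pit 11→Pit 13 = (-537, 547, 278.9).
Normal n = (Pit 11→Pit 12) × (Pit 11→Pit 13) = (275681.9, 78246.9, 377340).
So ∂z/∂x = −n_x/n_z = −0.73059283 and ∂z/∂y = −n_y/n_z = −0.20736445.
Intercept c from Pit 11: -226.4 + 524876.16 + 1007094.05 = 1531743.80.
At (718460, 4857574): z_contact = −524901.7 − 1007288.1 + 1531743.80 = -446.1 m.
Depth below ground = -386 − (-446.1) = 60 m.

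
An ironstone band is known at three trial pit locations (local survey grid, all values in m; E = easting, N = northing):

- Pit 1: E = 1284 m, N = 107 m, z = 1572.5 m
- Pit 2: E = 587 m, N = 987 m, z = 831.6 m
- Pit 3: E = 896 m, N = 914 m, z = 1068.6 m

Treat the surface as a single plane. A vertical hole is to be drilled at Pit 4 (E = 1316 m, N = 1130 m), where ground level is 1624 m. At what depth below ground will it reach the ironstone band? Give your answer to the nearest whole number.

324 m

Two edge vectors: Pit 1→Pit 2 = (-697, 880, -740.9), Pit 1→Pit 3 = (-388, 807, -503.9).
Normal n = (Pit 1→Pit 2) × (Pit 1→Pit 3) = (154474.3, -63749.1, -221039).
So ∂z/∂E = −n_x/n_z = 0.69886 and ∂z/∂N = −n_y/n_z = −0.28841.
Intercept c from Pit 1: 1572.5 − 897.33 + 30.86 = 706.03.
At (1316, 1130): z_contact = 919.7 − 325.9 + 706.03 = 1299.8 m.
Depth below ground = 1624 − 1299.8 = 324 m.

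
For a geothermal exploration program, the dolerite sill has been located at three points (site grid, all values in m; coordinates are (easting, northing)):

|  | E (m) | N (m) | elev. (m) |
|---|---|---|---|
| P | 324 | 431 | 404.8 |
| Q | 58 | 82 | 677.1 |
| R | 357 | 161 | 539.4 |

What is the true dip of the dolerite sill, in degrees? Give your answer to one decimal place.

Let the plane be z = a·E + b·N + c.
Q−P: −266a − 349b = 272.3;  R−P: 33a − 270b = 134.6.
Solving gives a = −0.31853, b = −0.53745.
Gradient magnitude |∇z| = √(a² + b²) = √(0.10146 + 0.28885) = 0.62475.
True dip = arctan(0.62475) = 32.0°, dipping toward NNE (azimuth ≈ 031°).

32.0°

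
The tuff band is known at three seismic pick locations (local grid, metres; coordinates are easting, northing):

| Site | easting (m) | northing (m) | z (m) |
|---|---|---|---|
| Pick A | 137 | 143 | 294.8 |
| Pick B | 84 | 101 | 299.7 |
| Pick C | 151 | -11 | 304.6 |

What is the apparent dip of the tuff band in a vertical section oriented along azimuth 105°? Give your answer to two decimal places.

Let the plane be z = a·easting + b·northing + c.
Pick B−Pick A: −53a − 42b = 4.9;  Pick C−Pick A: 14a − 154b = 9.8.
Solving gives a = −0.03920, b = −0.06720.
Unit vector along 105° is (sin 105°, cos 105°) = (0.9659, -0.2588).
Slope in that direction = a·(0.9659) + b·(-0.2588) = −0.02047.
Apparent dip = arctan|0.02047| = 1.17° (true dip is 4.4°, so apparent ≤ true as expected).

1.17°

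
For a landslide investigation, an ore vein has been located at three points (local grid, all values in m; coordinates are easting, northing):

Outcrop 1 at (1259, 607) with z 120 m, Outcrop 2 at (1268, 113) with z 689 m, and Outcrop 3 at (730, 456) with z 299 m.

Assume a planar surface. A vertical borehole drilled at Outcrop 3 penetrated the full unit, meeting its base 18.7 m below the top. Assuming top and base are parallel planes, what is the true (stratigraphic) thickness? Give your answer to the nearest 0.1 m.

12.3 m

Two edge vectors: Outcrop 1→Outcrop 2 = (9, -494, 569), Outcrop 1→Outcrop 3 = (-529, -151, 179).
Normal n = (Outcrop 1→Outcrop 2) × (Outcrop 1→Outcrop 3) = (-2507, -302612, -262685).
So ∂z/∂easting = −n_x/n_z = −0.00954 and ∂z/∂northing = −n_y/n_z = −1.15200.
|∇z| = √(a²+b²) = 1.15204, so dip δ = arctan(1.15204) = 49.04°.
True thickness = vertical thickness × cos δ = 18.7 × cos 49.04° = 12.3 m.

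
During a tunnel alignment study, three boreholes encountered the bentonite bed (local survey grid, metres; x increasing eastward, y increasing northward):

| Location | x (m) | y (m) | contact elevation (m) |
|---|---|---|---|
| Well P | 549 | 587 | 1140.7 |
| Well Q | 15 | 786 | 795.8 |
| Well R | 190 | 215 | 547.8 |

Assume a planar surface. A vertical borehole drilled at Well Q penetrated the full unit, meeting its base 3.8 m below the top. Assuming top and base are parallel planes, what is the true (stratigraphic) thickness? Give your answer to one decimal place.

Let the plane be z = a·x + b·y + c.
Well Q−Well P: −534a + 199b = −344.9;  Well R−Well P: −359a − 372b = −592.9.
Solving gives a = 0.91188, b = 0.71380.
|∇z| = √(a²+b²) = 1.15803, so dip δ = arctan(1.15803) = 49.19°.
True thickness = vertical thickness × cos δ = 3.8 × cos 49.19° = 2.5 m.

2.5 m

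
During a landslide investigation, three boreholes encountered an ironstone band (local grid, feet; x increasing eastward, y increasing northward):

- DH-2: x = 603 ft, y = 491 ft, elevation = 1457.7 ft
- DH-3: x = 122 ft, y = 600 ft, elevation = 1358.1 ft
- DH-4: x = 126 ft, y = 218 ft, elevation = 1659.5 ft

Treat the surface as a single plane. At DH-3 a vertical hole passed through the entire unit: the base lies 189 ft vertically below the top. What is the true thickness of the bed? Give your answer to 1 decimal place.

Two edge vectors: DH-2→DH-3 = (-481, 109, -99.6), DH-2→DH-4 = (-477, -273, 201.8).
Normal n = (DH-2→DH-3) × (DH-2→DH-4) = (-5194.6, 144575, 183306).
So ∂z/∂x = −n_x/n_z = 0.02834 and ∂z/∂y = −n_y/n_z = −0.78871.
|∇z| = √(a²+b²) = 0.78922, so dip δ = arctan(0.78922) = 38.28°.
True thickness = vertical thickness × cos δ = 189 × cos 38.28° = 148.4 ft.

148.4 ft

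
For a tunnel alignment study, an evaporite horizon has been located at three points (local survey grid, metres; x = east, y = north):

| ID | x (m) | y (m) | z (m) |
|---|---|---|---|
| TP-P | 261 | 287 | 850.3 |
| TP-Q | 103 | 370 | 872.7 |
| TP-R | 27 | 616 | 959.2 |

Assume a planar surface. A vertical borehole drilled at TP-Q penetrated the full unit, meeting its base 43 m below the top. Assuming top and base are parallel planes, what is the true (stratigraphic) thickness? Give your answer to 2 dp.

Let the plane be z = a·x + b·y + c.
TP-Q−TP-P: −158a + 83b = 22.4;  TP-R−TP-P: −234a + 329b = 108.9.
Solving gives a = 0.05126, b = 0.36746.
|∇z| = √(a²+b²) = 0.37102, so dip δ = arctan(0.37102) = 20.36°.
True thickness = vertical thickness × cos δ = 43 × cos 20.36° = 40.31 m.

40.31 m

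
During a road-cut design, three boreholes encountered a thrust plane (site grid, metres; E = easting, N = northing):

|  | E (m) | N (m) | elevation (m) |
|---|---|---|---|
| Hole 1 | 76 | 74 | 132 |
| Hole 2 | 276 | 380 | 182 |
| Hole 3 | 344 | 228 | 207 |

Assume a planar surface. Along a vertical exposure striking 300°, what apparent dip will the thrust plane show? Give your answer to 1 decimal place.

15.3°

Let the plane be z = a·E + b·N + c.
Hole 2−Hole 1: 200a + 306b = 50;  Hole 3−Hole 1: 268a + 154b = 75.
Solving gives a = 0.29781, b = −0.03125.
Unit vector along 300° is (sin 300°, cos 300°) = (-0.8660, 0.5000).
Slope in that direction = a·(-0.8660) + b·(0.5000) = −0.27353.
Apparent dip = arctan|0.27353| = 15.3° (true dip is 16.7°, so apparent ≤ true as expected).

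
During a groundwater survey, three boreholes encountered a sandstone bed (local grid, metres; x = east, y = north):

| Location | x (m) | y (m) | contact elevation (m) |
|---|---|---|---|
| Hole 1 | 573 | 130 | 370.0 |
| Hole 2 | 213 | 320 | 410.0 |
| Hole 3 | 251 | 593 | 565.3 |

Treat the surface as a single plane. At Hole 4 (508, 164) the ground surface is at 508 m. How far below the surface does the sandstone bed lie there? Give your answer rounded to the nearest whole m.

Let the plane be z = a·x + b·y + c.
Hole 2−Hole 1: −360a + 190b = 40;  Hole 3−Hole 1: −322a + 463b = 195.3.
Solving gives a = 0.17618, b = 0.54434.
Then c = 370 − a·573 − b·130 = 198.28.
At (508, 164): z_contact = 89.5 + 89.3 + 198.28 = 377.1 m.
Depth below ground = 508 − 377.1 = 131 m.

131 m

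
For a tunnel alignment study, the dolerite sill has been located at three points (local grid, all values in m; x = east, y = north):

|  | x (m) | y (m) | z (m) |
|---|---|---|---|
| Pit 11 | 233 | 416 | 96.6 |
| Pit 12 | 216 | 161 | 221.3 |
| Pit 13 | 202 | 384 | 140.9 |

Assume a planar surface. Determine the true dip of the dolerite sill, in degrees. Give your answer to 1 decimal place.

Let the plane be z = a·x + b·y + c.
Pit 12−Pit 11: −17a − 255b = 124.7;  Pit 13−Pit 11: −31a − 32b = 44.3.
Solving gives a = −0.99254, b = −0.42285.
Gradient magnitude |∇z| = √(a² + b²) = √(0.98514 + 0.17880) = 1.07886.
True dip = arctan(1.07886) = 47.2°, dipping toward ENE (azimuth ≈ 067°).

47.2°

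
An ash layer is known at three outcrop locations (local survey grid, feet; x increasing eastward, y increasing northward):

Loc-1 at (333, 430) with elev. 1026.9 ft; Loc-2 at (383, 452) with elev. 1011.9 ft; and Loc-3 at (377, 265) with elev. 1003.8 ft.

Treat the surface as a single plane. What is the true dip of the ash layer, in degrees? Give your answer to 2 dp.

18.16°

Two edge vectors: Loc-1→Loc-2 = (50, 22, -15), Loc-1→Loc-3 = (44, -165, -23.1).
Normal n = (Loc-1→Loc-2) × (Loc-1→Loc-3) = (-2983.2, 495, -9218).
So ∂z/∂x = −n_x/n_z = −0.32363 and ∂z/∂y = −n_y/n_z = 0.05370.
Gradient magnitude |∇z| = √(a² + b²) = √(0.10473 + 0.00288) = 0.32805.
True dip = arctan(0.32805) = 18.16°, dipping toward E (azimuth ≈ 099°).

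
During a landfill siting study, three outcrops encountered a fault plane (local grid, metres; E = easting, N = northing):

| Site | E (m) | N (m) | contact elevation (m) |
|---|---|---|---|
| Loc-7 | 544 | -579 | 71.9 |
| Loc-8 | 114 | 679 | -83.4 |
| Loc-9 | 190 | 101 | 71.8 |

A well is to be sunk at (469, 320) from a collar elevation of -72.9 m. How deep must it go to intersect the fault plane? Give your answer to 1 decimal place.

Let the plane be z = a·E + b·N + c.
Loc-8−Loc-7: −430a + 1258b = −155.3;  Loc-9−Loc-7: −354a + 680b = −0.1.
Solving gives a = −0.68971, b = −0.35920.
Then c = 71.9 − a·544 − b·-579 = 239.12.
At (469, 320): z_contact = −323.47 − 114.94 + 239.12 = -199.29 m.
Depth below ground = -72.9 − (-199.29) = 126.4 m.

126.4 m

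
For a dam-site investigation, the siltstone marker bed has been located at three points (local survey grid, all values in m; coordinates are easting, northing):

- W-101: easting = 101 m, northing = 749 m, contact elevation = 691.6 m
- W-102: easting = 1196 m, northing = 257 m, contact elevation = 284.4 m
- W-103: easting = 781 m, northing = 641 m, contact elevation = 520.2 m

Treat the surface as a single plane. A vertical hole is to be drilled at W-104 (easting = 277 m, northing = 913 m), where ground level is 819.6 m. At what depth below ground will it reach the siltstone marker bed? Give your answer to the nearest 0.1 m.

Two edge vectors: W-101→W-102 = (1095, -492, -407.2), W-101→W-103 = (680, -108, -171.4).
Normal n = (W-101→W-102) × (W-101→W-103) = (40351.2, -89213, 216300).
So ∂z/∂easting = −n_x/n_z = −0.186552 and ∂z/∂northing = −n_y/n_z = 0.412450.
Intercept c from W-101: 691.6 + 18.84 − 308.93 = 401.52.
At (277, 913): z_contact = −51.67 + 376.57 + 401.52 = 726.41 m.
Depth below ground = 819.6 − 726.41 = 93.2 m.

93.2 m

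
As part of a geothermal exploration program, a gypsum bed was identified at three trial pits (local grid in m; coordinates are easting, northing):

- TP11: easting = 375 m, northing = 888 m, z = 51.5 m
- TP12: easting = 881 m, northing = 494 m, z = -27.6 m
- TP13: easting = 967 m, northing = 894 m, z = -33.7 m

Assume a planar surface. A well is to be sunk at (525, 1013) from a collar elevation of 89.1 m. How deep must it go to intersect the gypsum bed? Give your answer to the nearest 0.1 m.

Let the plane be z = a·easting + b·northing + c.
TP12−TP11: 506a − 394b = −79.1;  TP13−TP11: 592a + 6b = −85.2.
Solving gives a = −0.144078, b = 0.015727.
Then c = 51.5 − a·375 − b·888 = 91.56.
At (525, 1013): z_contact = −75.64 + 15.93 + 91.56 = 31.85 m.
Depth below ground = 89.1 − 31.85 = 57.2 m.

57.2 m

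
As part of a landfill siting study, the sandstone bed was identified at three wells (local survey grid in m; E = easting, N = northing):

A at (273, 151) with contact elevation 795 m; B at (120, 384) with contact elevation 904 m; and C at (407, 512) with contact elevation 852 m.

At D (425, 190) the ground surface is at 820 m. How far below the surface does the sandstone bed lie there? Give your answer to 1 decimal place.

60.3 m

Two edge vectors: A→B = (-153, 233, 109), A→C = (134, 361, 57).
Normal n = (A→B) × (A→C) = (-26068, 23327, -86455).
So ∂z/∂E = −n_x/n_z = −0.30152 and ∂z/∂N = −n_y/n_z = 0.26982.
Intercept c from A: 795 + 82.32 − 40.74 = 836.57.
At (425, 190): z_contact = −128.15 + 51.27 + 836.57 = 759.69 m.
Depth below ground = 820 − 759.69 = 60.3 m.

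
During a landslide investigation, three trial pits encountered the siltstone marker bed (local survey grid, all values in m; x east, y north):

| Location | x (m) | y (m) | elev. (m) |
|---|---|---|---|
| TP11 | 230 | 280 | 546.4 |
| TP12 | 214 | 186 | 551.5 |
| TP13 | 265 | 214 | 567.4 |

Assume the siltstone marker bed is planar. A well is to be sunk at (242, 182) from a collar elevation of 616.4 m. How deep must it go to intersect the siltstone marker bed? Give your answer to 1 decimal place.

Let the plane be z = a·x + b·y + c.
TP12−TP11: −16a − 94b = 5.1;  TP13−TP11: 35a − 66b = 21.
Solving gives a = 0.37676, b = −0.11838.
Then c = 546.4 − a·230 − b·280 = 492.89.
At (242, 182): z_contact = 91.18 − 21.55 + 492.89 = 562.52 m.
Depth below ground = 616.4 − 562.52 = 53.9 m.

53.9 m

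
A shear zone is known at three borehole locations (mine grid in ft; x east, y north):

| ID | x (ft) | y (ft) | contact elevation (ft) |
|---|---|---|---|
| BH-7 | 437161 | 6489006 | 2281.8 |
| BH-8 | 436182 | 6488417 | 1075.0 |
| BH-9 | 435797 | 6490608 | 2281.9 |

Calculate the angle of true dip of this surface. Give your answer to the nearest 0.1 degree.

47.0°

Let the plane be z = a·x + b·y + c.
BH-8−BH-7: −979a − 589b = −1206.8;  BH-9−BH-7: −1364a + 1602b = 0.1.
Solving gives a = 0.81511, b = 0.69407.
Gradient magnitude |∇z| = √(a² + b²) = √(0.66440 + 0.48174) = 1.07058.
True dip = arctan(1.07058) = 47.0°, dipping toward SW (azimuth ≈ 230°).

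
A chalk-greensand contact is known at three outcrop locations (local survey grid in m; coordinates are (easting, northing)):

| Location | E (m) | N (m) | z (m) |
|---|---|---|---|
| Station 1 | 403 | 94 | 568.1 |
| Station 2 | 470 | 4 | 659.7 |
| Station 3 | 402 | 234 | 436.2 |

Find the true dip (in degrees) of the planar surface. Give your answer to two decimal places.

Two edge vectors: Station 1→Station 2 = (67, -90, 91.6), Station 1→Station 3 = (-1, 140, -131.9).
Normal n = (Station 1→Station 2) × (Station 1→Station 3) = (-953, 8745.7, 9290).
So ∂z/∂E = −n_x/n_z = 0.10258 and ∂z/∂N = −n_y/n_z = −0.94141.
Gradient magnitude |∇z| = √(a² + b²) = √(0.01052 + 0.88625) = 0.94698.
True dip = arctan(0.94698) = 43.44°, dipping toward N (azimuth ≈ 354°).

43.44°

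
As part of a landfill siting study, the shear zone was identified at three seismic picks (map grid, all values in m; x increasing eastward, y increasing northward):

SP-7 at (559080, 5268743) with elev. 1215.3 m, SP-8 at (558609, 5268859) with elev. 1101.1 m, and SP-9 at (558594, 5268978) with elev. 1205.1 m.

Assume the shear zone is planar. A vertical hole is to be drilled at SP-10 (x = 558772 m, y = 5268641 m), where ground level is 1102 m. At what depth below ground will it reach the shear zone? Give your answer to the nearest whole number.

127 m

Let the plane be z = a·x + b·y + c.
SP-8−SP-7: −471a + 116b = −114.2;  SP-9−SP-7: −486a + 235b = −10.2.
Solving gives a = 0.47236738, b = 0.93349169.
Then c = 1215.3 − a·559080 − b·5268743 = −5181203.64.
At (558772, 5268641): z_contact = 263945.7 + 4918232.6 − 5181203.64 = 974.6 m.
Depth below ground = 1102 − 974.6 = 127 m.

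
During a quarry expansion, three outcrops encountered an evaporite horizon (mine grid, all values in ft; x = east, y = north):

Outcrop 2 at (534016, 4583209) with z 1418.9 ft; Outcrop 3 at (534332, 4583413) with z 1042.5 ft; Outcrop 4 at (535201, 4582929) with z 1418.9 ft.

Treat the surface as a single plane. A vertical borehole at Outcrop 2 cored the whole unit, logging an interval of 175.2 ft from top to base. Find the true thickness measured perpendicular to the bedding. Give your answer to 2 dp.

102.42 ft

Two edge vectors: Outcrop 2→Outcrop 3 = (316, 204, -376.4), Outcrop 2→Outcrop 4 = (1185, -280, 0).
Normal n = (Outcrop 2→Outcrop 3) × (Outcrop 2→Outcrop 4) = (-105392, -446034, -330220).
So ∂z/∂x = −n_x/n_z = −0.31916 and ∂z/∂y = −n_y/n_z = −1.35072.
|∇z| = √(a²+b²) = 1.38791, so dip δ = arctan(1.38791) = 54.23°.
True thickness = vertical thickness × cos δ = 175.2 × cos 54.23° = 102.42 ft.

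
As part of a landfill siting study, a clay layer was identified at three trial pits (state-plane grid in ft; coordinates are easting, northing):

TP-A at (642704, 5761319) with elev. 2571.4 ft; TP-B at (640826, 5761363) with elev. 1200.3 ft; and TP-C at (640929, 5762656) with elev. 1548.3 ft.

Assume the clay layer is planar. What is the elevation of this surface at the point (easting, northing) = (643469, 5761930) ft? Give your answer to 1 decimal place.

Two edge vectors: TP-A→TP-B = (-1878, 44, -1371.1), TP-A→TP-C = (-1775, 1337, -1023.1).
Normal n = (TP-A→TP-B) × (TP-A→TP-C) = (1788144.3, 512320.7, -2432786).
So ∂z/∂easting = −n_x/n_z = 0.735019151 and ∂z/∂northing = −n_y/n_z = 0.210590122.
Intercept c from TP-A: 2571.4 − 472399.75 − 1213276.87 = −1683105.22.
At (643469, 5761930): z = 472962.0 + 1213405.5 − 1683105.22 = 3262.4 ft.

3262.4 ft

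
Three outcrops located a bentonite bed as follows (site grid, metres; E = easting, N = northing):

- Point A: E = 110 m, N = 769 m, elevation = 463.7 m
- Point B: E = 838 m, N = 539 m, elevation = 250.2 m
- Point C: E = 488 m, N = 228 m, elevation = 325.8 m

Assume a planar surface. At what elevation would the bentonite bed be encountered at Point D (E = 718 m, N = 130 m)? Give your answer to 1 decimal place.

256.7 m

Two edge vectors: Point A→Point B = (728, -230, -213.5), Point A→Point C = (378, -541, -137.9).
Normal n = (Point A→Point B) × (Point A→Point C) = (-83786.5, 19688.2, -306908).
So ∂z/∂E = −n_x/n_z = −0.27300 and ∂z/∂N = −n_y/n_z = 0.06415.
Intercept c from Point A: 463.7 + 30.03 − 49.33 = 444.40.
At (718, 130): z = −196.0 + 8.3 + 444.40 = 256.7 m.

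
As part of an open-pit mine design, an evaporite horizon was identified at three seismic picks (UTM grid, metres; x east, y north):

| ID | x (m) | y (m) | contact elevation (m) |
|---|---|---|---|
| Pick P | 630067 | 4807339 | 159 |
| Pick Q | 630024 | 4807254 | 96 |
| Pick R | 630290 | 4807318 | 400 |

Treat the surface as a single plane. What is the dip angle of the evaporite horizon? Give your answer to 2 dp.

Let the plane be z = a·x + b·y + c.
Pick Q−Pick P: −43a − 85b = −63;  Pick R−Pick P: 223a − 21b = 241.
Solving gives a = 1.09820, b = 0.18562.
Gradient magnitude |∇z| = √(a² + b²) = √(1.20604 + 0.03445) = 1.11377.
True dip = arctan(1.11377) = 48.08°, dipping toward W (azimuth ≈ 260°).

48.08°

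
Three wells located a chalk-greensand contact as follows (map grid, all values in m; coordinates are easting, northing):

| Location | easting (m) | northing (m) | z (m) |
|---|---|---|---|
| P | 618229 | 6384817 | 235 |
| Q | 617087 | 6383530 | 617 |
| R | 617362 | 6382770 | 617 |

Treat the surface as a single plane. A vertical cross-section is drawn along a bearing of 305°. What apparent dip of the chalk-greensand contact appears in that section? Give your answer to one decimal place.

8.3°

Two edge vectors: P→Q = (-1142, -1287, 382), P→R = (-867, -2047, 382).
Normal n = (P→Q) × (P→R) = (290320, 105050, 1221845).
So ∂z/∂easting = −n_x/n_z = −0.23761 and ∂z/∂northing = −n_y/n_z = −0.08598.
Unit vector along 305° is (sin 305°, cos 305°) = (-0.8192, 0.5736).
Slope in that direction = a·(-0.8192) + b·(0.5736) = 0.14532.
Apparent dip = arctan|0.14532| = 8.3° (true dip is 14.2°, so apparent ≤ true as expected).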